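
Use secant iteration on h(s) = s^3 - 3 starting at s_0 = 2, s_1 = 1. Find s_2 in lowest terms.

9/7

h(2) = 5, h(1) = -2. s_2 = 1 - (-2)·(1 - 2)/((-2) - 5) = 9/7.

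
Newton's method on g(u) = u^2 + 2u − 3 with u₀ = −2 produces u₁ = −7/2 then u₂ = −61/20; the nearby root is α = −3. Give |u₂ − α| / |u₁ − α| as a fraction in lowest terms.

u₁ − α = −7/2 − (−3) = −7/2 + 3 = −1/2, so |u₁ − α| = 1/2.
u₂ − α = −61/20 − (−3) = −61/20 + 3 = −1/20, so |u₂ − α| = 1/20.
Ratio = (1/20) / (1/2) = 1/10.

1/10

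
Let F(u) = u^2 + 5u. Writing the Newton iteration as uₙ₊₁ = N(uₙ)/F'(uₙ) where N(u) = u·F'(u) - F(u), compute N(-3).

9

F'(u) = 2u + 5.
N(u) = u·F'(u) - F(u) = u·(2u + 5) - (u^2 + 5u) = u^2.
N(-3) = 9.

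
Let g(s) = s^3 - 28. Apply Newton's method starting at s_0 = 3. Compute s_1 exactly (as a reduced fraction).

82/27

g'(s) = 3s^2.
g(3) = -1, g'(3) = 27, so s_1 = 3 - (-1)/27 = 82/27.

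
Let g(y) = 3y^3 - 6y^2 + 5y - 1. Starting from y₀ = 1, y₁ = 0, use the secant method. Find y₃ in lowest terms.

g(1) = 1, g(0) = -1. y₂ = 0 - (-1)·(0 - 1)/((-1) - 1) = 1/2.
g(0) = -1, g(1/2) = 3/8. y₃ = (1/2) - (3/8)·((1/2) - 0)/((3/8) - (-1)) = 4/11.

4/11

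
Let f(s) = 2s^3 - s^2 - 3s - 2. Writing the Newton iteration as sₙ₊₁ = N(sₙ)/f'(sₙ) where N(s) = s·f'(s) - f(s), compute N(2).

30

f'(s) = 6s^2 - 2s - 3.
N(s) = s·f'(s) - f(s) = s·(6s^2 - 2s - 3) - (2s^3 - s^2 - 3s - 2) = 4s^3 - s^2 + 2.
N(2) = 30.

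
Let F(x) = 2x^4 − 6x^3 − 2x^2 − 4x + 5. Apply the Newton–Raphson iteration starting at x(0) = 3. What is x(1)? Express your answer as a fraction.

139/38

F'(x) = 8x^3 − 18x^2 − 4x − 4.
F(3) = −25, F'(3) = 38, so x(1) = 3 − (−25)/38 = 139/38.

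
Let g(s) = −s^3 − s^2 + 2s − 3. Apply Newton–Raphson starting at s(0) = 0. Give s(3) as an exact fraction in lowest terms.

g'(s) = −3s^2 − 2s + 2.
g(0) = −3, g'(0) = 2, so s(1) = 0 − (−3)/2 = 3/2.
g(3/2) = −45/8, g'(3/2) = −31/4, so s(2) = (3/2) − (−45/8)/(−31/4) = 24/31.
g(24/31) = −74925/29791, g'(24/31) = −1294/961, so s(3) = (24/31) − (−74925/29791)/(−1294/961) = −43869/40114.

−43869/40114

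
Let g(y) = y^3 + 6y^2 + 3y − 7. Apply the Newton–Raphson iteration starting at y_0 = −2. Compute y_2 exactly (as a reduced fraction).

g'(y) = 3y^2 + 12y + 3.
g(−2) = 3, g'(−2) = −9, so y_1 = (−2) − 3/(−9) = −5/3.
g(−5/3) = 1/27, g'(−5/3) = −26/3, so y_2 = (−5/3) − (1/27)/(−26/3) = −389/234.

−389/234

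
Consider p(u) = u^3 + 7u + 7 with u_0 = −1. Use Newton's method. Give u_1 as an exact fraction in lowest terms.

p'(u) = 3u^2 + 7.
p(−1) = −1, p'(−1) = 10, so u_1 = (−1) − (−1)/10 = −9/10.

−9/10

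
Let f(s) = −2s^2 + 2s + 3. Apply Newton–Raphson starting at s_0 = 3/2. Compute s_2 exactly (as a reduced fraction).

321/176

f'(s) = −4s + 2.
f(3/2) = 3/2, f'(3/2) = −4, so s_1 = (3/2) − (3/2)/(−4) = 15/8.
f(15/8) = −9/32, f'(15/8) = −11/2, so s_2 = (15/8) − (−9/32)/(−11/2) = 321/176.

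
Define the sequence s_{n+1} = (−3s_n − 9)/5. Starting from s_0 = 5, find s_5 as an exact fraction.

−5004/3125

s_1 = (−3·5 − 9)/5 = −24/5.
s_2 = (−3·(−24/5) − 9)/5 = 27/25.
s_3 = (−3·(27/25) − 9)/5 = −306/125.
s_4 = (−3·(−306/125) − 9)/5 = −207/625.
s_5 = (−3·(−207/625) − 9)/5 = −5004/3125.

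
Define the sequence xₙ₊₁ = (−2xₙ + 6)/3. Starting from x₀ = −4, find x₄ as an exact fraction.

x₁ = (−2·(−4) + 6)/3 = 14/3.
x₂ = (−2·(14/3) + 6)/3 = −10/9.
x₃ = (−2·(−10/9) + 6)/3 = 74/27.
x₄ = (−2·(74/27) + 6)/3 = 14/81.

14/81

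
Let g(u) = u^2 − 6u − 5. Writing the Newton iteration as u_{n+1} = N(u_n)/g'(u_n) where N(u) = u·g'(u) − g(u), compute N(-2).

9

g'(u) = 2u − 6.
N(u) = u·g'(u) − g(u) = u·(2u − 6) − (u^2 − 6u − 5) = u^2 + 5.
N(-2) = 9.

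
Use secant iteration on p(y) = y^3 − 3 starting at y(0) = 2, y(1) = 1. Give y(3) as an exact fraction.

p(2) = 5, p(1) = −2. y(2) = 1 − (−2)·(1 − 2)/((−2) − 5) = 9/7.
p(1) = −2, p(9/7) = −300/343. y(3) = (9/7) − (−300/343)·((9/7) − 1)/((−300/343) − (−2)) = 291/193.

291/193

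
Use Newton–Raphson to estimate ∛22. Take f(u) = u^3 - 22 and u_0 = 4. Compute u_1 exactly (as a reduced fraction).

f'(u) = 3u^2.
f(4) = 42, f'(4) = 48, so u_1 = 4 - 42/48 = 25/8.

25/8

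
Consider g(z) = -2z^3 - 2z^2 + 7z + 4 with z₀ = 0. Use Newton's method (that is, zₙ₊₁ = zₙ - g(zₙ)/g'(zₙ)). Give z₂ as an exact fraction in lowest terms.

g'(z) = -6z^2 - 4z + 7.
g(0) = 4, g'(0) = 7, so z₁ = 0 - 4/7 = -4/7.
g(-4/7) = -96/343, g'(-4/7) = 359/49, so z₂ = (-4/7) - (-96/343)/(359/49) = -1340/2513.

-1340/2513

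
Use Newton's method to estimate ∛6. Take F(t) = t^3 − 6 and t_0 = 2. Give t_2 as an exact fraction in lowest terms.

F'(t) = 3t^2.
F(2) = 2, F'(2) = 12, so t_1 = 2 − 2/12 = 11/6.
F(11/6) = 35/216, F'(11/6) = 121/12, so t_2 = (11/6) − (35/216)/(121/12) = 1979/1089.

1979/1089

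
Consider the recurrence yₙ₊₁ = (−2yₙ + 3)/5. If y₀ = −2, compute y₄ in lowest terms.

y₁ = (−2·(−2) + 3)/5 = 7/5.
y₂ = (−2·(7/5) + 3)/5 = 1/25.
y₃ = (−2·(1/25) + 3)/5 = 73/125.
y₄ = (−2·(73/125) + 3)/5 = 229/625.

229/625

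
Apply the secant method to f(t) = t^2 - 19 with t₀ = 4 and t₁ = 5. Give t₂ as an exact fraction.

f(4) = -3, f(5) = 6. t₂ = 5 - 6·(5 - 4)/(6 - (-3)) = 13/3.

13/3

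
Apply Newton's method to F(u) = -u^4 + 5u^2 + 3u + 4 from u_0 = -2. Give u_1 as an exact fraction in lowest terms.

F'(u) = -4u^3 + 10u + 3.
F(-2) = 2, F'(-2) = 15, so u_1 = (-2) - 2/15 = -32/15.

-32/15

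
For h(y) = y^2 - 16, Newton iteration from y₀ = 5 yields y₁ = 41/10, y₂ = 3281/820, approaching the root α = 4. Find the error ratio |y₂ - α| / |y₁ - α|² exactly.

y₁ - α = 41/10 - 4 = 1/10, so |y₁ - α| = 1/10.
y₂ - α = 3281/820 - 4 = 1/820, so |y₂ - α| = 1/820.
|y₁ - α|² = 1/100.
Ratio = (1/820) / (1/100) = 5/41.

5/41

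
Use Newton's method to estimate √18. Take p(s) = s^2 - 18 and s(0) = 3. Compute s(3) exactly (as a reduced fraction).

577/136

p'(s) = 2s.
p(3) = -9, p'(3) = 6, so s(1) = 3 - (-9)/6 = 9/2.
p(9/2) = 9/4, p'(9/2) = 9, so s(2) = (9/2) - (9/4)/9 = 17/4.
p(17/4) = 1/16, p'(17/4) = 17/2, so s(3) = (17/4) - (1/16)/(17/2) = 577/136.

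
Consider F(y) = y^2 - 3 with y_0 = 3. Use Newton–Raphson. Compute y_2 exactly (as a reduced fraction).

F'(y) = 2y.
F(3) = 6, F'(3) = 6, so y_1 = 3 - 6/6 = 2.
F(2) = 1, F'(2) = 4, so y_2 = 2 - 1/4 = 7/4.

7/4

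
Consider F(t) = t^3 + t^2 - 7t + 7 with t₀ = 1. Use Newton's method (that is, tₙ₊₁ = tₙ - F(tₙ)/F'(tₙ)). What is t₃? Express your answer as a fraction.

F'(t) = 3t^2 + 2t - 7.
F(1) = 2, F'(1) = -2, so t₁ = 1 - 2/(-2) = 2.
F(2) = 5, F'(2) = 9, so t₂ = 2 - 5/9 = 13/9.
F(13/9) = 1450/729, F'(13/9) = 58/27, so t₃ = (13/9) - (1450/729)/(58/27) = 14/27.

14/27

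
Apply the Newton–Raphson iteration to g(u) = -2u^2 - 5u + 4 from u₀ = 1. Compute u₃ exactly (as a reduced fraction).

22916/35949

g'(u) = -4u - 5.
g(1) = -3, g'(1) = -9, so u₁ = 1 - (-3)/(-9) = 2/3.
g(2/3) = -2/9, g'(2/3) = -23/3, so u₂ = (2/3) - (-2/9)/(-23/3) = 44/69.
g(44/69) = -8/4761, g'(44/69) = -521/69, so u₃ = (44/69) - (-8/4761)/(-521/69) = 22916/35949.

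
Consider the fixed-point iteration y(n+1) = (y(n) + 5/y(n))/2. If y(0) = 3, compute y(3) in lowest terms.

y(1) = (3 + 5/3)/2 = 7/3.
y(2) = (7/3 + 5/(7/3))/2 = 47/21.
y(3) = (47/21 + 5/(47/21))/2 = 2207/987.

2207/987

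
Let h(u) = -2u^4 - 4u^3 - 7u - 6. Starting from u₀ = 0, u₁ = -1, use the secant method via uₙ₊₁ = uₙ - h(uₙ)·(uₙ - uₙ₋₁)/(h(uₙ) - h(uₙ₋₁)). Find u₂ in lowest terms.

h(0) = -6, h(-1) = 3. u₂ = (-1) - 3·((-1) - 0)/(3 - (-6)) = -2/3.

-2/3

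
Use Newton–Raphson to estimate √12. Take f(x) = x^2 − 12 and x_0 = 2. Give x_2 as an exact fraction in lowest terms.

f'(x) = 2x.
f(2) = −8, f'(2) = 4, so x_1 = 2 − (−8)/4 = 4.
f(4) = 4, f'(4) = 8, so x_2 = 4 − 4/8 = 7/2.

7/2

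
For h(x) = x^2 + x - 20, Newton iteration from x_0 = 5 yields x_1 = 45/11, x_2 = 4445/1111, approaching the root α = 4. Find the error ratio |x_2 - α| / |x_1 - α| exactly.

x_1 - α = 45/11 - 4 = 1/11, so |x_1 - α| = 1/11.
x_2 - α = 4445/1111 - 4 = 1/1111, so |x_2 - α| = 1/1111.
Ratio = (1/1111) / (1/11) = 1/101.

1/101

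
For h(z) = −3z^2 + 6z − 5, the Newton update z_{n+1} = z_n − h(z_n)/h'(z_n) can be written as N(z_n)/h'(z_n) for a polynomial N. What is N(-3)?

h'(z) = −6z + 6.
N(z) = z·h'(z) − h(z) = z·(−6z + 6) − (−3z^2 + 6z − 5) = −3z^2 + 5.
N(-3) = −22.

−22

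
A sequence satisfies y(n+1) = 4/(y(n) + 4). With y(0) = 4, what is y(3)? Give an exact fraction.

y(1) = 4/(4 + 4) = 1/2.
y(2) = 4/(1/2 + 4) = 8/9.
y(3) = 4/(8/9 + 4) = 9/11.

9/11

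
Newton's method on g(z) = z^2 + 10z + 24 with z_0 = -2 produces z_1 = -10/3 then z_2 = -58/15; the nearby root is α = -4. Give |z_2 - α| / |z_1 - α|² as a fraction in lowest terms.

z_1 - α = -10/3 - (-4) = -10/3 + 4 = 2/3, so |z_1 - α| = 2/3.
z_2 - α = -58/15 - (-4) = -58/15 + 4 = 2/15, so |z_2 - α| = 2/15.
|z_1 - α|² = 4/9.
Ratio = (2/15) / (4/9) = 3/10.

3/10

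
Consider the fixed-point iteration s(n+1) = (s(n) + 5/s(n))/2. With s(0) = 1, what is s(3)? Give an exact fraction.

47/21

s(1) = (1 + 5/1)/2 = 3.
s(2) = (3 + 5/3)/2 = 7/3.
s(3) = (7/3 + 5/(7/3))/2 = 47/21.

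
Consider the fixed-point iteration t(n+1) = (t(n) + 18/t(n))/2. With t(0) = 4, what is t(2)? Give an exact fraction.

577/136

t(1) = (4 + 18/4)/2 = 17/4.
t(2) = (17/4 + 18/(17/4))/2 = 577/136.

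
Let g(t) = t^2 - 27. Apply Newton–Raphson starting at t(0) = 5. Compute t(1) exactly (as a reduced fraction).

g'(t) = 2t.
g(5) = -2, g'(5) = 10, so t(1) = 5 - (-2)/10 = 26/5.

26/5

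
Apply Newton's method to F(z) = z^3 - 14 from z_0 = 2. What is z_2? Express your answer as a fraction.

F'(z) = 3z^2.
F(2) = -6, F'(2) = 12, so z_1 = 2 - (-6)/12 = 5/2.
F(5/2) = 13/8, F'(5/2) = 75/4, so z_2 = (5/2) - (13/8)/(75/4) = 181/75.

181/75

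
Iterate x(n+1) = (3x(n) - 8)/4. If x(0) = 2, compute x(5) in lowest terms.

x(1) = (3·2 - 8)/4 = -1/2.
x(2) = (3·(-1/2) - 8)/4 = -19/8.
x(3) = (3·(-19/8) - 8)/4 = -121/32.
x(4) = (3·(-121/32) - 8)/4 = -619/128.
x(5) = (3·(-619/128) - 8)/4 = -2881/512.

-2881/512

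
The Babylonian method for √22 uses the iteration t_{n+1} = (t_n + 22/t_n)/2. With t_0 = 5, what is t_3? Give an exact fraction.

38878481/8288920

t_1 = (5 + 22/5)/2 = 47/10.
t_2 = (47/10 + 22/(47/10))/2 = 4409/940.
t_3 = (4409/940 + 22/(4409/940))/2 = 38878481/8288920.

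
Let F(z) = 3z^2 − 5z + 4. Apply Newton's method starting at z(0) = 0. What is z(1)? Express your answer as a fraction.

F'(z) = 6z − 5.
F(0) = 4, F'(0) = −5, so z(1) = 0 − 4/(−5) = 4/5.

4/5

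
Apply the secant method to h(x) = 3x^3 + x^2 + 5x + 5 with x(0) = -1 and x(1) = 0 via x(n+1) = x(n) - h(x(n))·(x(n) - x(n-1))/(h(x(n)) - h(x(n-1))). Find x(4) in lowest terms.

h(-1) = -2, h(0) = 5. x(2) = 0 - 5·(0 - (-1))/(5 - (-2)) = -5/7.
h(0) = 5, h(-5/7) = 290/343. x(3) = (-5/7) - (290/343)·((-5/7) - 0)/((290/343) - 5) = -49/57.
h(-5/7) = 290/343, h(-49/57) = -3190/6859. x(4) = (-49/57) - (-3190/6859)·((-49/57) - (-5/7))/((-3190/6859) - (290/343)) = -12887/15948.

-12887/15948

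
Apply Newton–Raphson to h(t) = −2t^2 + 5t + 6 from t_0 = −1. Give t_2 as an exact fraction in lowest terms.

−614/693

h'(t) = −4t + 5.
h(−1) = −1, h'(−1) = 9, so t_1 = (−1) − (−1)/9 = −8/9.
h(−8/9) = −2/81, h'(−8/9) = 77/9, so t_2 = (−8/9) − (−2/81)/(77/9) = −614/693.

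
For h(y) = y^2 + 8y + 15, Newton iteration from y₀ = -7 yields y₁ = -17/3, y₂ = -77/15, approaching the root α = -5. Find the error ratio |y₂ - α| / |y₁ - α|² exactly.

3/10

y₁ - α = -17/3 - (-5) = -17/3 + 5 = -2/3, so |y₁ - α| = 2/3.
y₂ - α = -77/15 - (-5) = -77/15 + 5 = -2/15, so |y₂ - α| = 2/15.
|y₁ - α|² = 4/9.
Ratio = (2/15) / (4/9) = 3/10.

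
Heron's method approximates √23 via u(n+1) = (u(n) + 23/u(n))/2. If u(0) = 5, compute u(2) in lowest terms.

u(1) = (5 + 23/5)/2 = 24/5.
u(2) = (24/5 + 23/(24/5))/2 = 1151/240.

1151/240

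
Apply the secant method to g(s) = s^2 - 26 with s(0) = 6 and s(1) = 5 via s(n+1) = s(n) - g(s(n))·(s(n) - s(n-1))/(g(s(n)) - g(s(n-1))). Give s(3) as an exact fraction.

566/111

g(6) = 10, g(5) = -1. s(2) = 5 - (-1)·(5 - 6)/((-1) - 10) = 56/11.
g(5) = -1, g(56/11) = -10/121. s(3) = (56/11) - (-10/121)·((56/11) - 5)/((-10/121) - (-1)) = 566/111.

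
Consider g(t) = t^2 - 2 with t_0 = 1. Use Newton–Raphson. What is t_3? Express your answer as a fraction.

g'(t) = 2t.
g(1) = -1, g'(1) = 2, so t_1 = 1 - (-1)/2 = 3/2.
g(3/2) = 1/4, g'(3/2) = 3, so t_2 = (3/2) - (1/4)/3 = 17/12.
g(17/12) = 1/144, g'(17/12) = 17/6, so t_3 = (17/12) - (1/144)/(17/6) = 577/408.

577/408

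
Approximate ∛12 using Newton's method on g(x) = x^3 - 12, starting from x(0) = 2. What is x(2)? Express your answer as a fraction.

1010/441

g'(x) = 3x^2.
g(2) = -4, g'(2) = 12, so x(1) = 2 - (-4)/12 = 7/3.
g(7/3) = 19/27, g'(7/3) = 49/3, so x(2) = (7/3) - (19/27)/(49/3) = 1010/441.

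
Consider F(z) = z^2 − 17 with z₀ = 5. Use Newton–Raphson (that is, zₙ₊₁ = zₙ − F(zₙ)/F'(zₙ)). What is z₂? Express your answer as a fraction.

433/105

F'(z) = 2z.
F(5) = 8, F'(5) = 10, so z₁ = 5 − 8/10 = 21/5.
F(21/5) = 16/25, F'(21/5) = 42/5, so z₂ = (21/5) − (16/25)/(42/5) = 433/105.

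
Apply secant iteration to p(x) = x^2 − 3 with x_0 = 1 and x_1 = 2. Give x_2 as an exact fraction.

p(1) = −2, p(2) = 1. x_2 = 2 − 1·(2 − 1)/(1 − (−2)) = 5/3.

5/3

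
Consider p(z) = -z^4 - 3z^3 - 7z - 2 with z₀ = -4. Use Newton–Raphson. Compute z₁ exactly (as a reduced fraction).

p'(z) = -4z^3 - 9z^2 - 7.
p(-4) = -38, p'(-4) = 105, so z₁ = (-4) - (-38)/105 = -382/105.

-382/105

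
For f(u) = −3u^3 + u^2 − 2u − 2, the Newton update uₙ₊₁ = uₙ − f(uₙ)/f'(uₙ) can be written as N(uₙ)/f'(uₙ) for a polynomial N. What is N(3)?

f'(u) = −9u^2 + 2u − 2.
N(u) = u·f'(u) − f(u) = u·(−9u^2 + 2u − 2) − (−3u^3 + u^2 − 2u − 2) = −6u^3 + u^2 + 2.
N(3) = −151.

−151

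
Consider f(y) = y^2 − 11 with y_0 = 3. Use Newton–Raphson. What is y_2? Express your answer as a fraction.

199/60

f'(y) = 2y.
f(3) = −2, f'(3) = 6, so y_1 = 3 − (−2)/6 = 10/3.
f(10/3) = 1/9, f'(10/3) = 20/3, so y_2 = (10/3) − (1/9)/(20/3) = 199/60.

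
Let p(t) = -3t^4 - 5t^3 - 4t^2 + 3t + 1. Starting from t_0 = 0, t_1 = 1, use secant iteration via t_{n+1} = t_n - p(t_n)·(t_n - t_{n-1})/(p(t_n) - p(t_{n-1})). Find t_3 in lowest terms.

74/317

p(0) = 1, p(1) = -8. t_2 = 1 - (-8)·(1 - 0)/((-8) - 1) = 1/9.
p(1) = -8, p(1/9) = 2792/2187. t_3 = (1/9) - (2792/2187)·((1/9) - 1)/((2792/2187) - (-8)) = 74/317.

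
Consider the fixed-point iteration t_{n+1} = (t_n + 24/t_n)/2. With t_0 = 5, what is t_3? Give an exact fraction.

46099201/9409960

t_1 = (5 + 24/5)/2 = 49/10.
t_2 = (49/10 + 24/(49/10))/2 = 4801/980.
t_3 = (4801/980 + 24/(4801/980))/2 = 46099201/9409960.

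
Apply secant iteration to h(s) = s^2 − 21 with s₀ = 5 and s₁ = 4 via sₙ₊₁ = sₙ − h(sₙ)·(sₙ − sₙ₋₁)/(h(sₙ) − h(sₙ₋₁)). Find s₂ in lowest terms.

h(5) = 4, h(4) = −5. s₂ = 4 − (−5)·(4 − 5)/((−5) − 4) = 41/9.

41/9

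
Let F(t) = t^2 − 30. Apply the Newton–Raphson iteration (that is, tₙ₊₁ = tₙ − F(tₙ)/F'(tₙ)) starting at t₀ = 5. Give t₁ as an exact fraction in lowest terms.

11/2

F'(t) = 2t.
F(5) = −5, F'(5) = 10, so t₁ = 5 − (−5)/10 = 11/2.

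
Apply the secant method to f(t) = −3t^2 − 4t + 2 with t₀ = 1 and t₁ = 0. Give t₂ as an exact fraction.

2/7

f(1) = −5, f(0) = 2. t₂ = 0 − 2·(0 − 1)/(2 − (−5)) = 2/7.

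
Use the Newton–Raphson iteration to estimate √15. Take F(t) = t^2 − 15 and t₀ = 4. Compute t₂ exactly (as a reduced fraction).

1921/496

F'(t) = 2t.
F(4) = 1, F'(4) = 8, so t₁ = 4 − 1/8 = 31/8.
F(31/8) = 1/64, F'(31/8) = 31/4, so t₂ = (31/8) − (1/64)/(31/4) = 1921/496.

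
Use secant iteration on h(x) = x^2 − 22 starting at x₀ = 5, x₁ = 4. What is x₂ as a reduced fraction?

h(5) = 3, h(4) = −6. x₂ = 4 − (−6)·(4 − 5)/((−6) − 3) = 14/3.

14/3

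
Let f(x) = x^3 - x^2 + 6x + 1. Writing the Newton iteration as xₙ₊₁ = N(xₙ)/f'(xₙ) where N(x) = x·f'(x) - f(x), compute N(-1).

f'(x) = 3x^2 - 2x + 6.
N(x) = x·f'(x) - f(x) = x·(3x^2 - 2x + 6) - (x^3 - x^2 + 6x + 1) = 2x^3 - x^2 - 1.
N(-1) = -4.

-4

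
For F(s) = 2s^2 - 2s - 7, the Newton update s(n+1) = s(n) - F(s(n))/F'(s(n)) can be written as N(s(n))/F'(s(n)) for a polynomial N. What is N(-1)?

9

F'(s) = 4s - 2.
N(s) = s·F'(s) - F(s) = s·(4s - 2) - (2s^2 - 2s - 7) = 2s^2 + 7.
N(-1) = 9.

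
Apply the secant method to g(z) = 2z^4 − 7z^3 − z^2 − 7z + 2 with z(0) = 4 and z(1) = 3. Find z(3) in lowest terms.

g(4) = 22, g(3) = −55. z(2) = 3 − (−55)·(3 − 4)/((−55) − 22) = 26/7.
g(3) = −55, g(26/7) = −38020/2401. z(3) = (26/7) − (−38020/2401)·((26/7) − 3)/((−38020/2401) − (−55)) = 75286/18807.

75286/18807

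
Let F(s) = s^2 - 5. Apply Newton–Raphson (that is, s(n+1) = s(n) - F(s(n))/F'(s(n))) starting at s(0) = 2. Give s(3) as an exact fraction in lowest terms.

51841/23184

F'(s) = 2s.
F(2) = -1, F'(2) = 4, so s(1) = 2 - (-1)/4 = 9/4.
F(9/4) = 1/16, F'(9/4) = 9/2, so s(2) = (9/4) - (1/16)/(9/2) = 161/72.
F(161/72) = 1/5184, F'(161/72) = 161/36, so s(3) = (161/72) - (1/5184)/(161/36) = 51841/23184.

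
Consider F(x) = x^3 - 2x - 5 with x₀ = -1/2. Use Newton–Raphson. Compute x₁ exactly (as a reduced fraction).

F'(x) = 3x^2 - 2.
F(-1/2) = -33/8, F'(-1/2) = -5/4, so x₁ = (-1/2) - (-33/8)/(-5/4) = -19/5.

-19/5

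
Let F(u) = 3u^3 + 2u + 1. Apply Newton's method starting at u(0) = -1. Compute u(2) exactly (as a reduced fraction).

-3389/7513

F'(u) = 9u^2 + 2.
F(-1) = -4, F'(-1) = 11, so u(1) = (-1) - (-4)/11 = -7/11.
F(-7/11) = -1392/1331, F'(-7/11) = 683/121, so u(2) = (-7/11) - (-1392/1331)/(683/121) = -3389/7513.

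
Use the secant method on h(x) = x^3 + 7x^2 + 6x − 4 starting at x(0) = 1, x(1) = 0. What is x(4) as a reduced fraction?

h(1) = 10, h(0) = −4. x(2) = 0 − (−4)·(0 − 1)/((−4) − 10) = 2/7.
h(0) = −4, h(2/7) = −580/343. x(3) = (2/7) − (−580/343)·((2/7) − 0)/((−580/343) − (−4)) = 49/99.
h(2/7) = −580/343, h(49/99) = 781840/970299. x(4) = (49/99) − (781840/970299)·((49/99) − (2/7))/((781840/970299) − (−580/343)) = 612353/1432663.

612353/1432663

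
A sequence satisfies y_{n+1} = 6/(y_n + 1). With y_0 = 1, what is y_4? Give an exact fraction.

y_1 = 6/(1 + 1) = 3.
y_2 = 6/(3 + 1) = 3/2.
y_3 = 6/(3/2 + 1) = 12/5.
y_4 = 6/(12/5 + 1) = 30/17.

30/17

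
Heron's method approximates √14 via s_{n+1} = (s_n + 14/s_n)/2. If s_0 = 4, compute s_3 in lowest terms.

s_1 = (4 + 14/4)/2 = 15/4.
s_2 = (15/4 + 14/(15/4))/2 = 449/120.
s_3 = (449/120 + 14/(449/120))/2 = 403201/107760.

403201/107760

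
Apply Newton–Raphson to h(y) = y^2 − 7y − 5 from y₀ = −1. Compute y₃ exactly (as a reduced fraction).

−30526/46725

h'(y) = 2y − 7.
h(−1) = 3, h'(−1) = −9, so y₁ = (−1) − 3/(−9) = −2/3.
h(−2/3) = 1/9, h'(−2/3) = −25/3, so y₂ = (−2/3) − (1/9)/(−25/3) = −49/75.
h(−49/75) = 1/5625, h'(−49/75) = −623/75, so y₃ = (−49/75) − (1/5625)/(−623/75) = −30526/46725.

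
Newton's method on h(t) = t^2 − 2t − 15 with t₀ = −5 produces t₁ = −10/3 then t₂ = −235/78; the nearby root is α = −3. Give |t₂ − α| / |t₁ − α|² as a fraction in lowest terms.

3/26

t₁ − α = −10/3 − (−3) = −10/3 + 3 = −1/3, so |t₁ − α| = 1/3.
t₂ − α = −235/78 − (−3) = −235/78 + 3 = −1/78, so |t₂ − α| = 1/78.
|t₁ − α|² = 1/9.
Ratio = (1/78) / (1/9) = 3/26.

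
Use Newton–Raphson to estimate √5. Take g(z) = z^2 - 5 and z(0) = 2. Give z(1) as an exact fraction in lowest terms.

9/4

g'(z) = 2z.
g(2) = -1, g'(2) = 4, so z(1) = 2 - (-1)/4 = 9/4.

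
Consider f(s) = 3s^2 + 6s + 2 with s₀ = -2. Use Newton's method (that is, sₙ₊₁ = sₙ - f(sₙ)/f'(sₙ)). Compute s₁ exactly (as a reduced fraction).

f'(s) = 6s + 6.
f(-2) = 2, f'(-2) = -6, so s₁ = (-2) - 2/(-6) = -5/3.

-5/3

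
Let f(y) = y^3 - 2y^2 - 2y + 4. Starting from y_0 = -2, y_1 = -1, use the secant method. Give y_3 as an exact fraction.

f(-2) = -8, f(-1) = 3. y_2 = (-1) - 3·((-1) - (-2))/(3 - (-8)) = -14/11.
f(-1) = 3, f(-14/11) = 1656/1331. y_3 = (-14/11) - (1656/1331)·((-14/11) - (-1))/((1656/1331) - 3) = -1142/779.

-1142/779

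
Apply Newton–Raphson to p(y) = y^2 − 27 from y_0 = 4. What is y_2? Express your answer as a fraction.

3577/688

p'(y) = 2y.
p(4) = −11, p'(4) = 8, so y_1 = 4 − (−11)/8 = 43/8.
p(43/8) = 121/64, p'(43/8) = 43/4, so y_2 = (43/8) − (121/64)/(43/4) = 3577/688.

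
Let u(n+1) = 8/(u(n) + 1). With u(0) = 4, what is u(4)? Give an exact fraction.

424/157

u(1) = 8/(4 + 1) = 8/5.
u(2) = 8/(8/5 + 1) = 40/13.
u(3) = 8/(40/13 + 1) = 104/53.
u(4) = 8/(104/53 + 1) = 424/157.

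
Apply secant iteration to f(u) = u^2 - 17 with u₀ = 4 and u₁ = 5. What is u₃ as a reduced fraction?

169/41

f(4) = -1, f(5) = 8. u₂ = 5 - 8·(5 - 4)/(8 - (-1)) = 37/9.
f(5) = 8, f(37/9) = -8/81. u₃ = (37/9) - (-8/81)·((37/9) - 5)/((-8/81) - 8) = 169/41.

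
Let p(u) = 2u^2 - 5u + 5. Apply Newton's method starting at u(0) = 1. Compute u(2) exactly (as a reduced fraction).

p'(u) = 4u - 5.
p(1) = 2, p'(1) = -1, so u(1) = 1 - 2/(-1) = 3.
p(3) = 8, p'(3) = 7, so u(2) = 3 - 8/7 = 13/7.

13/7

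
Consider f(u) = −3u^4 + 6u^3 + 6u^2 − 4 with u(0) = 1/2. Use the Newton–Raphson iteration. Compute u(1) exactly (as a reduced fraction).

f'(u) = −12u^3 + 18u^2 + 12u.
f(1/2) = −31/16, f'(1/2) = 9, so u(1) = (1/2) − (−31/16)/9 = 103/144.

103/144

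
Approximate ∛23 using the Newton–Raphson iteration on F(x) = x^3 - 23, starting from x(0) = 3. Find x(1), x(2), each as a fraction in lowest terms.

F'(x) = 3x^2.
F(3) = 4, F'(3) = 27, so x(1) = 3 - 4/27 = 77/27.
F(77/27) = 3824/19683, F'(77/27) = 5929/243, so x(2) = (77/27) - (3824/19683)/(5929/243) = 1365775/480249.

x(1) = 77/27, x(2) = 1365775/480249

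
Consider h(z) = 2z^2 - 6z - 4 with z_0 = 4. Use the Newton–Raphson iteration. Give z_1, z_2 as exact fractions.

h'(z) = 4z - 6.
h(4) = 4, h'(4) = 10, so z_1 = 4 - 4/10 = 18/5.
h(18/5) = 8/25, h'(18/5) = 42/5, so z_2 = (18/5) - (8/25)/(42/5) = 374/105.

z_1 = 18/5, z_2 = 374/105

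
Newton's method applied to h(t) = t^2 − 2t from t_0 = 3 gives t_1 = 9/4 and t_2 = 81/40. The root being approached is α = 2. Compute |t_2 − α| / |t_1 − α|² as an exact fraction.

t_1 − α = 9/4 − 2 = 1/4, so |t_1 − α| = 1/4.
t_2 − α = 81/40 − 2 = 1/40, so |t_2 − α| = 1/40.
|t_1 − α|² = 1/16.
Ratio = (1/40) / (1/16) = 2/5.

2/5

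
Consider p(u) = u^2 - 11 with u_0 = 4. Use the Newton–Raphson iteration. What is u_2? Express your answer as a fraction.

1433/432

p'(u) = 2u.
p(4) = 5, p'(4) = 8, so u_1 = 4 - 5/8 = 27/8.
p(27/8) = 25/64, p'(27/8) = 27/4, so u_2 = (27/8) - (25/64)/(27/4) = 1433/432.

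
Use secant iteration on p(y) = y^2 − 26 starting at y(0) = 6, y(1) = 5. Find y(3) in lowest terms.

566/111

p(6) = 10, p(5) = −1. y(2) = 5 − (−1)·(5 − 6)/((−1) − 10) = 56/11.
p(5) = −1, p(56/11) = −10/121. y(3) = (56/11) − (−10/121)·((56/11) − 5)/((−10/121) − (−1)) = 566/111.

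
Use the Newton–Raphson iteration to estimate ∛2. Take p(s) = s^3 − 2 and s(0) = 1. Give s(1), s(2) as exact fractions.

s(1) = 4/3, s(2) = 91/72

p'(s) = 3s^2.
p(1) = −1, p'(1) = 3, so s(1) = 1 − (−1)/3 = 4/3.
p(4/3) = 10/27, p'(4/3) = 16/3, so s(2) = (4/3) − (10/27)/(16/3) = 91/72.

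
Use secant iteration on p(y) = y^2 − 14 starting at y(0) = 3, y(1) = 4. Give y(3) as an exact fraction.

p(3) = −5, p(4) = 2. y(2) = 4 − 2·(4 − 3)/(2 − (−5)) = 26/7.
p(4) = 2, p(26/7) = −10/49. y(3) = (26/7) − (−10/49)·((26/7) − 4)/((−10/49) − 2) = 101/27.

101/27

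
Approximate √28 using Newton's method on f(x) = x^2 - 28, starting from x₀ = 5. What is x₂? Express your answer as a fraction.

5609/1060

f'(x) = 2x.
f(5) = -3, f'(5) = 10, so x₁ = 5 - (-3)/10 = 53/10.
f(53/10) = 9/100, f'(53/10) = 53/5, so x₂ = (53/10) - (9/100)/(53/5) = 5609/1060.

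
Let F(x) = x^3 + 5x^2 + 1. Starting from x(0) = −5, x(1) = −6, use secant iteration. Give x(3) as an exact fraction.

−236958/47053

F(−5) = 1, F(−6) = −35. x(2) = (−6) − (−35)·((−6) − (−5))/((−35) − 1) = −181/36.
F(−6) = −35, F(−181/36) = 13895/46656. x(3) = (−181/36) − (13895/46656)·((−181/36) − (−6))/((13895/46656) − (−35)) = −236958/47053.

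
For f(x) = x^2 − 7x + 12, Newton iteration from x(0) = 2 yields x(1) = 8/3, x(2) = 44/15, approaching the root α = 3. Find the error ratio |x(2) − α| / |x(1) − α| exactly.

x(1) − α = 8/3 − 3 = −1/3, so |x(1) − α| = 1/3.
x(2) − α = 44/15 − 3 = −1/15, so |x(2) − α| = 1/15.
Ratio = (1/15) / (1/3) = 1/5.

1/5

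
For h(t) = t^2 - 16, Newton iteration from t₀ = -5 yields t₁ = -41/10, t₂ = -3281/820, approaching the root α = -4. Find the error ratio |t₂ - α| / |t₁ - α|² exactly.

5/41

t₁ - α = -41/10 - (-4) = -41/10 + 4 = -1/10, so |t₁ - α| = 1/10.
t₂ - α = -3281/820 - (-4) = -3281/820 + 4 = -1/820, so |t₂ - α| = 1/820.
|t₁ - α|² = 1/100.
Ratio = (1/820) / (1/100) = 5/41.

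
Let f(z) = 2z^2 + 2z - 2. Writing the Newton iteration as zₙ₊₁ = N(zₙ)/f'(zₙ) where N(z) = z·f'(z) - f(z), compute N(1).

4

f'(z) = 4z + 2.
N(z) = z·f'(z) - f(z) = z·(4z + 2) - (2z^2 + 2z - 2) = 2z^2 + 2.
N(1) = 4.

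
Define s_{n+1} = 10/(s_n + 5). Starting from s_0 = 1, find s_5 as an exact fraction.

s_1 = 10/(1 + 5) = 5/3.
s_2 = 10/(5/3 + 5) = 3/2.
s_3 = 10/(3/2 + 5) = 20/13.
s_4 = 10/(20/13 + 5) = 26/17.
s_5 = 10/(26/17 + 5) = 170/111.

170/111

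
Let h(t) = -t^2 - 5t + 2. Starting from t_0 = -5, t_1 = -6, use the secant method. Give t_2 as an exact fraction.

-16/3

h(-5) = 2, h(-6) = -4. t_2 = (-6) - (-4)·((-6) - (-5))/((-4) - 2) = -16/3.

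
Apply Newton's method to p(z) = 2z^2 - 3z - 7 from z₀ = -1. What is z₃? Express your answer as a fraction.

p'(z) = 4z - 3.
p(-1) = -2, p'(-1) = -7, so z₁ = (-1) - (-2)/(-7) = -9/7.
p(-9/7) = 8/49, p'(-9/7) = -57/7, so z₂ = (-9/7) - (8/49)/(-57/7) = -505/399.
p(-505/399) = 128/159201, p'(-505/399) = -3217/399, so z₃ = (-505/399) - (128/159201)/(-3217/399) = -1624457/1283583.

-1624457/1283583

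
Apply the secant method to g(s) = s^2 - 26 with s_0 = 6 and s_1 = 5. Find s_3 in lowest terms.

g(6) = 10, g(5) = -1. s_2 = 5 - (-1)·(5 - 6)/((-1) - 10) = 56/11.
g(5) = -1, g(56/11) = -10/121. s_3 = (56/11) - (-10/121)·((56/11) - 5)/((-10/121) - (-1)) = 566/111.

566/111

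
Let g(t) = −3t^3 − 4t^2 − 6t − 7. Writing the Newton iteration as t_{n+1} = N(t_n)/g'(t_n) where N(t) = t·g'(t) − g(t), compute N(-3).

g'(t) = −9t^2 − 8t − 6.
N(t) = t·g'(t) − g(t) = t·(−9t^2 − 8t − 6) − (−3t^3 − 4t^2 − 6t − 7) = −6t^3 − 4t^2 + 7.
N(-3) = 133.

133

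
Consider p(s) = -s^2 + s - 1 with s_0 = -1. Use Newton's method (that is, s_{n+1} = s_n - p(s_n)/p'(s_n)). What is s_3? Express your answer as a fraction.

0

p'(s) = -2s + 1.
p(-1) = -3, p'(-1) = 3, so s_1 = (-1) - (-3)/3 = 0.
p(0) = -1, p'(0) = 1, so s_2 = 0 - (-1)/1 = 1.
p(1) = -1, p'(1) = -1, so s_3 = 1 - (-1)/(-1) = 0.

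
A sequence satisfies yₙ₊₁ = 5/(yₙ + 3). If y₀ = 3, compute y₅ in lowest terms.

2060/1731

y₁ = 5/(3 + 3) = 5/6.
y₂ = 5/(5/6 + 3) = 30/23.
y₃ = 5/(30/23 + 3) = 115/99.
y₄ = 5/(115/99 + 3) = 495/412.
y₅ = 5/(495/412 + 3) = 2060/1731.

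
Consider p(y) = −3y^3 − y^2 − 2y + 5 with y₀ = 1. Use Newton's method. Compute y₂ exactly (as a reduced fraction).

23225/25298

p'(y) = −9y^2 − 2y − 2.
p(1) = −1, p'(1) = −13, so y₁ = 1 − (−1)/(−13) = 12/13.
p(12/13) = −127/2197, p'(12/13) = −1946/169, so y₂ = (12/13) − (−127/2197)/(−1946/169) = 23225/25298.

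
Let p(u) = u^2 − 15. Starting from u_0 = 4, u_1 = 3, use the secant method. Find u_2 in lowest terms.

27/7

p(4) = 1, p(3) = −6. u_2 = 3 − (−6)·(3 − 4)/((−6) − 1) = 27/7.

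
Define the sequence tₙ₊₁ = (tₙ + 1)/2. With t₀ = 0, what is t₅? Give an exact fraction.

t₁ = (0 + 1)/2 = 1/2.
t₂ = ((1/2) + 1)/2 = 3/4.
t₃ = ((3/4) + 1)/2 = 7/8.
t₄ = ((7/8) + 1)/2 = 15/16.
t₅ = ((15/16) + 1)/2 = 31/32.

31/32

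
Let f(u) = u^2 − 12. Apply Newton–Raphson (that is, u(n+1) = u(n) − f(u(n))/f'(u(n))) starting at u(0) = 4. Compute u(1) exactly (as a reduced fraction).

f'(u) = 2u.
f(4) = 4, f'(4) = 8, so u(1) = 4 − 4/8 = 7/2.

7/2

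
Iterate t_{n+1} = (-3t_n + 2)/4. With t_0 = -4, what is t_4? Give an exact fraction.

-137/128

t_1 = (-3·(-4) + 2)/4 = 7/2.
t_2 = (-3·(7/2) + 2)/4 = -17/8.
t_3 = (-3·(-17/8) + 2)/4 = 67/32.
t_4 = (-3·(67/32) + 2)/4 = -137/128.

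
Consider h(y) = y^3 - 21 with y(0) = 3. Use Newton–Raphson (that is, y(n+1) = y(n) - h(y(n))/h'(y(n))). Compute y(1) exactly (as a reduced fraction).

25/9

h'(y) = 3y^2.
h(3) = 6, h'(3) = 27, so y(1) = 3 - 6/27 = 25/9.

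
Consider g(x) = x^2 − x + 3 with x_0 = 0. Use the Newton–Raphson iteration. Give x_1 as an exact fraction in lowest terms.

g'(x) = 2x − 1.
g(0) = 3, g'(0) = −1, so x_1 = 0 − 3/(−1) = 3.

3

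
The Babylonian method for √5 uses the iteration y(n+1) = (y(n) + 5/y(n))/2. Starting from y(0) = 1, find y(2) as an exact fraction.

y(1) = (1 + 5/1)/2 = 3.
y(2) = (3 + 5/3)/2 = 7/3.

7/3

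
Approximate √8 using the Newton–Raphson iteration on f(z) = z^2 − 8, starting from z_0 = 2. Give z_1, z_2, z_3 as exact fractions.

f'(z) = 2z.
f(2) = −4, f'(2) = 4, so z_1 = 2 − (−4)/4 = 3.
f(3) = 1, f'(3) = 6, so z_2 = 3 − 1/6 = 17/6.
f(17/6) = 1/36, f'(17/6) = 17/3, so z_3 = (17/6) − (1/36)/(17/3) = 577/204.

z_1 = 3, z_2 = 17/6, z_3 = 577/204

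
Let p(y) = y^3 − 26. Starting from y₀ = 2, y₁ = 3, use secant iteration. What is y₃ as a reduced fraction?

28370/9577

p(2) = −18, p(3) = 1. y₂ = 3 − 1·(3 − 2)/(1 − (−18)) = 56/19.
p(3) = 1, p(56/19) = −2718/6859. y₃ = (56/19) − (−2718/6859)·((56/19) − 3)/((−2718/6859) − 1) = 28370/9577.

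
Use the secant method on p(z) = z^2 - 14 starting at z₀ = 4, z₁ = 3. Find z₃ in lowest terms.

176/47

p(4) = 2, p(3) = -5. z₂ = 3 - (-5)·(3 - 4)/((-5) - 2) = 26/7.
p(3) = -5, p(26/7) = -10/49. z₃ = (26/7) - (-10/49)·((26/7) - 3)/((-10/49) - (-5)) = 176/47.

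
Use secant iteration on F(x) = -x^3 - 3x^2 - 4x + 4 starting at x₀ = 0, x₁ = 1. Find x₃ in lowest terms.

F(0) = 4, F(1) = -4. x₂ = 1 - (-4)·(1 - 0)/((-4) - 4) = 1/2.
F(1) = -4, F(1/2) = 9/8. x₃ = (1/2) - (9/8)·((1/2) - 1)/((9/8) - (-4)) = 25/41.

25/41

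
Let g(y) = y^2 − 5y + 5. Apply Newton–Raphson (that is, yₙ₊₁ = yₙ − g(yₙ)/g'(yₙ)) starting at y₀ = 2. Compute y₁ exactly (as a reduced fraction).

1

g'(y) = 2y − 5.
g(2) = −1, g'(2) = −1, so y₁ = 2 − (−1)/(−1) = 1.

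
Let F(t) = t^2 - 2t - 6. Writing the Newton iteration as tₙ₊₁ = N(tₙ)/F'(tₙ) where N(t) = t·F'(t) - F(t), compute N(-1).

F'(t) = 2t - 2.
N(t) = t·F'(t) - F(t) = t·(2t - 2) - (t^2 - 2t - 6) = t^2 + 6.
N(-1) = 7.

7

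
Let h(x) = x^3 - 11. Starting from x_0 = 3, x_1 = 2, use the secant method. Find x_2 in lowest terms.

h(3) = 16, h(2) = -3. x_2 = 2 - (-3)·(2 - 3)/((-3) - 16) = 41/19.

41/19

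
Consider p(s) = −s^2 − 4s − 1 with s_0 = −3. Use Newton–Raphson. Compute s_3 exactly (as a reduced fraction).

−209/56

p'(s) = −2s − 4.
p(−3) = 2, p'(−3) = 2, so s_1 = (−3) − 2/2 = −4.
p(−4) = −1, p'(−4) = 4, so s_2 = (−4) − (−1)/4 = −15/4.
p(−15/4) = −1/16, p'(−15/4) = 7/2, so s_3 = (−15/4) − (−1/16)/(7/2) = −209/56.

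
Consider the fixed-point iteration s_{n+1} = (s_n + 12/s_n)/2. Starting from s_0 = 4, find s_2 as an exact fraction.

97/28

s_1 = (4 + 12/4)/2 = 7/2.
s_2 = (7/2 + 12/(7/2))/2 = 97/28.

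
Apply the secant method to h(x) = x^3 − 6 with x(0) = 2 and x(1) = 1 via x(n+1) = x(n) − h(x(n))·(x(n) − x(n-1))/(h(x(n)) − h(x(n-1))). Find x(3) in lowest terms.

522/277

h(2) = 2, h(1) = −5. x(2) = 1 − (−5)·(1 − 2)/((−5) − 2) = 12/7.
h(1) = −5, h(12/7) = −330/343. x(3) = (12/7) − (−330/343)·((12/7) − 1)/((−330/343) − (−5)) = 522/277.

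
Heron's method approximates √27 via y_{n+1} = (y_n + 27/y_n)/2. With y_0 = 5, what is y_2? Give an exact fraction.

1351/260

y_1 = (5 + 27/5)/2 = 26/5.
y_2 = (26/5 + 27/(26/5))/2 = 1351/260.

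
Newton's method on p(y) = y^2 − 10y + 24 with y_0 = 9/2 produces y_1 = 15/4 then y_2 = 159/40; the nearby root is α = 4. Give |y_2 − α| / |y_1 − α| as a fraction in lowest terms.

y_1 − α = 15/4 − 4 = −1/4, so |y_1 − α| = 1/4.
y_2 − α = 159/40 − 4 = −1/40, so |y_2 − α| = 1/40.
Ratio = (1/40) / (1/4) = 1/10.

1/10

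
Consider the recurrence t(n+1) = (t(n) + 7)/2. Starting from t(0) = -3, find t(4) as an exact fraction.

51/8

t(1) = ((-3) + 7)/2 = 2.
t(2) = (2 + 7)/2 = 9/2.
t(3) = ((9/2) + 7)/2 = 23/4.
t(4) = ((23/4) + 7)/2 = 51/8.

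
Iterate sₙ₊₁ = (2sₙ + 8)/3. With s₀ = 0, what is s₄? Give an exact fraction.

520/81

s₁ = (2·0 + 8)/3 = 8/3.
s₂ = (2·(8/3) + 8)/3 = 40/9.
s₃ = (2·(40/9) + 8)/3 = 152/27.
s₄ = (2·(152/27) + 8)/3 = 520/81.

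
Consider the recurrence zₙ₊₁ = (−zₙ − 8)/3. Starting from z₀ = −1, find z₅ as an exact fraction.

−487/243

z₁ = (−(−1) − 8)/3 = −7/3.
z₂ = (−(−7/3) − 8)/3 = −17/9.
z₃ = (−(−17/9) − 8)/3 = −55/27.
z₄ = (−(−55/27) − 8)/3 = −161/81.
z₅ = (−(−161/81) − 8)/3 = −487/243.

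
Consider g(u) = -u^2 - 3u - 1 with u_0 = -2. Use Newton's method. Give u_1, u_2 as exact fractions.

u_1 = -3, u_2 = -8/3

g'(u) = -2u - 3.
g(-2) = 1, g'(-2) = 1, so u_1 = (-2) - 1/1 = -3.
g(-3) = -1, g'(-3) = 3, so u_2 = (-3) - (-1)/3 = -8/3.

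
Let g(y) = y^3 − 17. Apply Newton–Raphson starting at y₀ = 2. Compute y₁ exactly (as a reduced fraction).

g'(y) = 3y^2.
g(2) = −9, g'(2) = 12, so y₁ = 2 − (−9)/12 = 11/4.

11/4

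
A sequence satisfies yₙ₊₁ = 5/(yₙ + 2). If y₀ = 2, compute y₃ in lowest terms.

65/46

y₁ = 5/(2 + 2) = 5/4.
y₂ = 5/(5/4 + 2) = 20/13.
y₃ = 5/(20/13 + 2) = 65/46.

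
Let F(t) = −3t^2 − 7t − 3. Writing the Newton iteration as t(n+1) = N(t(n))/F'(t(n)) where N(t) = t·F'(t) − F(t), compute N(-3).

F'(t) = −6t − 7.
N(t) = t·F'(t) − F(t) = t·(−6t − 7) − (−3t^2 − 7t − 3) = −3t^2 + 3.
N(-3) = −24.

−24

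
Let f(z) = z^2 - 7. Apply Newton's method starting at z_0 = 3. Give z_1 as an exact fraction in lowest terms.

f'(z) = 2z.
f(3) = 2, f'(3) = 6, so z_1 = 3 - 2/6 = 8/3.

8/3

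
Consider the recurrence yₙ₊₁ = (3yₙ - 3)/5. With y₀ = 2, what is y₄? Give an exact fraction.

-654/625

y₁ = (3·2 - 3)/5 = 3/5.
y₂ = (3·(3/5) - 3)/5 = -6/25.
y₃ = (3·(-6/25) - 3)/5 = -93/125.
y₄ = (3·(-93/125) - 3)/5 = -654/625.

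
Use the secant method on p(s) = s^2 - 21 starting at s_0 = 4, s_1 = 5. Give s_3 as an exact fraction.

p(4) = -5, p(5) = 4. s_2 = 5 - 4·(5 - 4)/(4 - (-5)) = 41/9.
p(5) = 4, p(41/9) = -20/81. s_3 = (41/9) - (-20/81)·((41/9) - 5)/((-20/81) - 4) = 197/43.

197/43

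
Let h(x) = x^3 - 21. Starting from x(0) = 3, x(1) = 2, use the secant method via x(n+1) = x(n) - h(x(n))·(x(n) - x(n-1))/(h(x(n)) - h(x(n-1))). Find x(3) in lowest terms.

16659/5983

h(3) = 6, h(2) = -13. x(2) = 2 - (-13)·(2 - 3)/((-13) - 6) = 51/19.
h(2) = -13, h(51/19) = -11388/6859. x(3) = (51/19) - (-11388/6859)·((51/19) - 2)/((-11388/6859) - (-13)) = 16659/5983.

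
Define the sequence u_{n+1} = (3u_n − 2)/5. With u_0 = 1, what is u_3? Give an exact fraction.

u_1 = (3·1 − 2)/5 = 1/5.
u_2 = (3·(1/5) − 2)/5 = −7/25.
u_3 = (3·(−7/25) − 2)/5 = −71/125.

−71/125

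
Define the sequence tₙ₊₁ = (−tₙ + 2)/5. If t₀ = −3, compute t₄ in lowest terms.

t₁ = (−(−3) + 2)/5 = 1.
t₂ = (−1 + 2)/5 = 1/5.
t₃ = (−(1/5) + 2)/5 = 9/25.
t₄ = (−(9/25) + 2)/5 = 41/125.

41/125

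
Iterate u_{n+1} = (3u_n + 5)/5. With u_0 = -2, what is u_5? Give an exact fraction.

u_1 = (3·(-2) + 5)/5 = -1/5.
u_2 = (3·(-1/5) + 5)/5 = 22/25.
u_3 = (3·(22/25) + 5)/5 = 191/125.
u_4 = (3·(191/125) + 5)/5 = 1198/625.
u_5 = (3·(1198/625) + 5)/5 = 6719/3125.

6719/3125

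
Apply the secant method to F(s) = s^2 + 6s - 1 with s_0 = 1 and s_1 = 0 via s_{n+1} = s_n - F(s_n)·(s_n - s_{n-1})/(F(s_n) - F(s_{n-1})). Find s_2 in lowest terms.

F(1) = 6, F(0) = -1. s_2 = 0 - (-1)·(0 - 1)/((-1) - 6) = 1/7.

1/7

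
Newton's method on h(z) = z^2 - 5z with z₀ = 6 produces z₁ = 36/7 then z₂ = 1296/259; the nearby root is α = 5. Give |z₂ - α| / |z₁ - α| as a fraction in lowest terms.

z₁ - α = 36/7 - 5 = 1/7, so |z₁ - α| = 1/7.
z₂ - α = 1296/259 - 5 = 1/259, so |z₂ - α| = 1/259.
Ratio = (1/259) / (1/7) = 1/37.

1/37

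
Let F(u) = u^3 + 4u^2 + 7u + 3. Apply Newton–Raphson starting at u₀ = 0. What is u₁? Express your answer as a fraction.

-3/7

F'(u) = 3u^2 + 8u + 7.
F(0) = 3, F'(0) = 7, so u₁ = 0 - 3/7 = -3/7.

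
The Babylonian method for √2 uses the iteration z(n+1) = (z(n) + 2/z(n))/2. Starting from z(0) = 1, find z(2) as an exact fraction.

z(1) = (1 + 2/1)/2 = 3/2.
z(2) = (3/2 + 2/(3/2))/2 = 17/12.

17/12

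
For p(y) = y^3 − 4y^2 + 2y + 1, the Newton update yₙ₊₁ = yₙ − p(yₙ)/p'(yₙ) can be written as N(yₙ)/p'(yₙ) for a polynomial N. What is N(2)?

−1

p'(y) = 3y^2 − 8y + 2.
N(y) = y·p'(y) − p(y) = y·(3y^2 − 8y + 2) − (y^3 − 4y^2 + 2y + 1) = 2y^3 − 4y^2 − 1.
N(2) = −1.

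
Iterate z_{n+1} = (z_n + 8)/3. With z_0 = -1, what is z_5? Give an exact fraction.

z_1 = ((-1) + 8)/3 = 7/3.
z_2 = ((7/3) + 8)/3 = 31/9.
z_3 = ((31/9) + 8)/3 = 103/27.
z_4 = ((103/27) + 8)/3 = 319/81.
z_5 = ((319/81) + 8)/3 = 967/243.

967/243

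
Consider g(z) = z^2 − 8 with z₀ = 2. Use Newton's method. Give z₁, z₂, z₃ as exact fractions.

g'(z) = 2z.
g(2) = −4, g'(2) = 4, so z₁ = 2 − (−4)/4 = 3.
g(3) = 1, g'(3) = 6, so z₂ = 3 − 1/6 = 17/6.
g(17/6) = 1/36, g'(17/6) = 17/3, so z₃ = (17/6) − (1/36)/(17/3) = 577/204.

z₁ = 3, z₂ = 17/6, z₃ = 577/204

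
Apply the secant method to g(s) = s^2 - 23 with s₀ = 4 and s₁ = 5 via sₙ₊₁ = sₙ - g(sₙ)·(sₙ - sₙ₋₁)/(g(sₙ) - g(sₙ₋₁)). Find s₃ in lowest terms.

g(4) = -7, g(5) = 2. s₂ = 5 - 2·(5 - 4)/(2 - (-7)) = 43/9.
g(5) = 2, g(43/9) = -14/81. s₃ = (43/9) - (-14/81)·((43/9) - 5)/((-14/81) - 2) = 211/44.

211/44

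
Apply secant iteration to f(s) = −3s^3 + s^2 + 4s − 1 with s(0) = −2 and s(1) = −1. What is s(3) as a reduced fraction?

−3403/3003

f(−2) = 19, f(−1) = −1. s(2) = (−1) − (−1)·((−1) − (−2))/((−1) − 19) = −21/20.
f(−1) = −1, f(−21/20) = −4997/8000. s(3) = (−21/20) − (−4997/8000)·((−21/20) − (−1))/((−4997/8000) − (−1)) = −3403/3003.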